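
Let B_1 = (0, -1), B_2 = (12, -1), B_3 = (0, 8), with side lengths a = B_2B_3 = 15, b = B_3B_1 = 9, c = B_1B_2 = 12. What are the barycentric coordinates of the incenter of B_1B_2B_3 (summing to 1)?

The incenter has barycentric coordinates proportional to the opposite side lengths: (15 : 9 : 12).
Normalizing by 15+9+12 = 36 gives (5/12, 1/4, 1/3).

(5/12, 1/4, 1/3)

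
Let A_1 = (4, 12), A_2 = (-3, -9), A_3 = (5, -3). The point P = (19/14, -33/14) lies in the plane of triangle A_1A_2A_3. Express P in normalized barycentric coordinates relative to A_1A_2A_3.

Signed area of the reference triangle: [A_1A_2A_3] = ½·(4·(-9−(-3)) + (-3)·(-3−12) + 5·(12−(-9))) = ½·(-24 + 45 + 105) = 63.
[PA_2A_3] = ½·((19/14)·(-9−(-3)) + (-3)·(-3−(-33/14)) + 5·(-33/14−(-9))) = ½·(-57/7 + 27/14 + 465/14) = 27/2, so the A_1-coordinate is (27/2)/63 = 3/14.
[A_1PA_3] = ½·(4·(-33/14−(-3)) + (19/14)·(-3−12) + 5·(12−(-33/14))) = ½·(18/7 − 285/14 + 1005/14) = 27, so the A_2-coordinate is 3/7.
[A_1A_2P] = ½·(4·(-9−(-33/14)) + (-3)·(-33/14−12) + (19/14)·(12−(-9))) = ½·(-186/7 + 603/14 + 57/2) = 45/2, so the A_3-coordinate is 5/14.

(3/14, 3/7, 5/14)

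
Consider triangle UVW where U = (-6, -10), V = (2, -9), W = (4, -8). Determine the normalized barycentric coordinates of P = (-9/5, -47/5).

Signed area of the reference triangle: [UVW] = ½·((-6)·(-9−(-8)) + 2·(-8−(-10)) + 4·(-10−(-9))) = ½·(6 + 4 − 4) = 3.
[PVW] = ½·((-9/5)·(-9−(-8)) + 2·(-8−(-47/5)) + 4·(-47/5−(-9))) = ½·(9/5 + 14/5 − 8/5) = 3/2, so the U-coordinate is (3/2)/3 = 1/2.
[UPW] = ½·((-6)·(-47/5−(-8)) + (-9/5)·(-8−(-10)) + 4·(-10−(-47/5))) = ½·(42/5 − 18/5 − 12/5) = 6/5, so the V-coordinate is 2/5.
[UVP] = ½·((-6)·(-9−(-47/5)) + 2·(-47/5−(-10)) + (-9/5)·(-10−(-9))) = ½·(-12/5 + 6/5 + 9/5) = 3/10, so the W-coordinate is 1/10.
Check: 1/2 + 2/5 + 1/10 = 1.

(1/2, 2/5, 1/10)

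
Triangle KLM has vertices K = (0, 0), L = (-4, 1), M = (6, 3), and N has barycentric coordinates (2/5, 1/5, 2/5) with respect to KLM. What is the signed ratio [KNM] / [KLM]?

The signed ratio [KNM]/[KLM] equals the barycentric coordinate of N at vertex L, which is 1/5.

1/5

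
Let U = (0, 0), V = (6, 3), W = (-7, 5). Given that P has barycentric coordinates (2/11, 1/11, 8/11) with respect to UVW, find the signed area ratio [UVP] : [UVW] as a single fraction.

The signed ratio [UVP]/[UVW] equals the barycentric coordinate of P at vertex W, which is 8/11.

8/11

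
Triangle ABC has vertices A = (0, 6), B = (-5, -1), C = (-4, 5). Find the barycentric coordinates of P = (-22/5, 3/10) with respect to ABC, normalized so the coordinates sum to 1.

(1/10, 4/5, 1/10)

Signed area of the reference triangle: [ABC] = ½·(0·(-1−5) + (-5)·(5−6) + (-4)·(6−(-1))) = ½·(0 + 5 − 28) = -23/2.
[PBC] = ½·((-22/5)·(-1−5) + (-5)·(5−(3/10)) + (-4)·(3/10−(-1))) = ½·(132/5 − 47/2 − 26/5) = -23/20, so the A-coordinate is (-23/20)/(-23/2) = 1/10.
[APC] = ½·(0·(3/10−5) + (-22/5)·(5−6) + (-4)·(6−(3/10))) = ½·(0 + 22/5 − 114/5) = -46/5, so the B-coordinate is 4/5.
[ABP] = ½·(0·(-1−(3/10)) + (-5)·(3/10−6) + (-22/5)·(6−(-1))) = ½·(0 + 57/2 − 154/5) = -23/20, so the C-coordinate is 1/10.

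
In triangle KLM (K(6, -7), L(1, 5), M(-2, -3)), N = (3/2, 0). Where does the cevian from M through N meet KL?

(8/3, 1)

Barycentric coordinates of N with respect to KLM: (1/4, 1/2, 1/4).
On side KL the M-coordinate is zero; dropping N's M-weight 1/4 and renormalizing the remaining 1/4 : 1/2 gives weights 1/3, 2/3 on K, L.
J = (1/3)·(6, -7) + (2/3)·(1, 5) = (8/3, 1).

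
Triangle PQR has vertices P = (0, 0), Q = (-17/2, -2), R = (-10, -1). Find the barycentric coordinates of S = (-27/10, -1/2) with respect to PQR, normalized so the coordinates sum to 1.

(7/10, 1/5, 1/10)

Signed area of the reference triangle: [PQR] = ½·(0·(-2−(-1)) + (-17/2)·(-1−0) + (-10)·(0−(-2))) = ½·(0 + 17/2 − 20) = -23/4.
[SQR] = ½·((-27/10)·(-2−(-1)) + (-17/2)·(-1−(-1/2)) + (-10)·(-1/2−(-2))) = ½·(27/10 + 17/4 − 15) = -161/40, so the P-coordinate is (-161/40)/(-23/4) = 7/10.
[PSR] = ½·(0·(-1/2−(-1)) + (-27/10)·(-1−0) + (-10)·(0−(-1/2))) = ½·(0 + 27/10 − 5) = -23/20, so the Q-coordinate is 1/5.
[PQS] = ½·(0·(-2−(-1/2)) + (-17/2)·(-1/2−0) + (-27/10)·(0−(-2))) = ½·(0 + 17/4 − 27/5) = -23/40, so the R-coordinate is 1/10.
Check: 7/10 + 1/5 + 1/10 = 1.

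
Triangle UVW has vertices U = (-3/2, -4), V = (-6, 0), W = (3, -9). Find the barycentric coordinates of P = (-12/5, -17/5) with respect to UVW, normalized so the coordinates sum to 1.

(2/5, 2/5, 1/5)

Signed area of the reference triangle: [UVW] = ½·((-3/2)·(0−(-9)) + (-6)·(-9−(-4)) + 3·(-4−0)) = ½·(-27/2 + 30 − 12) = 9/4.
[PVW] = ½·((-12/5)·(0−(-9)) + (-6)·(-9−(-17/5)) + 3·(-17/5−0)) = ½·(-108/5 + 168/5 − 51/5) = 9/10, so the U-coordinate is (9/10)/(9/4) = 2/5.
[UPW] = ½·((-3/2)·(-17/5−(-9)) + (-12/5)·(-9−(-4)) + 3·(-4−(-17/5))) = ½·(-42/5 + 12 − 9/5) = 9/10, so the V-coordinate is 2/5.
[UVP] = ½·((-3/2)·(0−(-17/5)) + (-6)·(-17/5−(-4)) + (-12/5)·(-4−0)) = ½·(-51/10 − 18/5 + 48/5) = 9/20, so the W-coordinate is 1/5.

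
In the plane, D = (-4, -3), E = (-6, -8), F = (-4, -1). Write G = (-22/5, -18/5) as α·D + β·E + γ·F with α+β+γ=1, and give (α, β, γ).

Signed area of the reference triangle: [DEF] = ½·((-4)·(-8−(-1)) + (-6)·(-1−(-3)) + (-4)·(-3−(-8))) = ½·(28 − 12 − 20) = -2.
[GEF] = ½·((-22/5)·(-8−(-1)) + (-6)·(-1−(-18/5)) + (-4)·(-18/5−(-8))) = ½·(154/5 − 78/5 − 88/5) = -6/5, so the D-coordinate is (-6/5)/(-2) = 3/5.
[DGF] = ½·((-4)·(-18/5−(-1)) + (-22/5)·(-1−(-3)) + (-4)·(-3−(-18/5))) = ½·(52/5 − 44/5 − 12/5) = -2/5, so the E-coordinate is 1/5.
[DEG] = ½·((-4)·(-8−(-18/5)) + (-6)·(-18/5−(-3)) + (-22/5)·(-3−(-8))) = ½·(88/5 + 18/5 − 22) = -2/5, so the F-coordinate is 1/5.

(3/5, 1/5, 1/5)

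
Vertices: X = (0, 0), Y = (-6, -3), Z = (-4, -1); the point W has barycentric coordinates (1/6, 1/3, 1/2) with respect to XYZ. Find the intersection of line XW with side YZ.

Line XW meets YZ where the X-coordinate vanishes; zeroing W's X-weight and renormalizing leaves Y, Z-weights 1/3 : 1/2 → (2/5, 3/5).
So V = (2/5)·Y + (3/5)·Z = (-24/5, -9/5).

(-24/5, -9/5)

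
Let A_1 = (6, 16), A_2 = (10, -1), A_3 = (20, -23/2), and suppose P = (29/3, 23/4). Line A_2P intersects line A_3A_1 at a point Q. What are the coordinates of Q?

(19/2, 73/8)

Barycentric coordinates of P with respect to A_1A_2A_3: (1/2, 1/3, 1/6).
On side A_3A_1 the A_2-coordinate is zero; dropping P's A_2-weight 1/3 and renormalizing the remaining 1/6 : 1/2 gives weights 1/4, 3/4 on A_3, A_1.
Q = (1/4)·(20, -23/2) + (3/4)·(6, 16) = (19/2, 73/8).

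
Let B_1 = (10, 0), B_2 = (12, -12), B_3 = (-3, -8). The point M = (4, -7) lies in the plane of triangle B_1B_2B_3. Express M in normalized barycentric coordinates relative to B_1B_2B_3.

Signed area of the reference triangle: [B_1B_2B_3] = ½·(10·(-12−(-8)) + 12·(-8−0) + (-3)·(0−(-12))) = ½·(-40 − 96 − 36) = -86.
[MB_2B_3] = ½·(4·(-12−(-8)) + 12·(-8−(-7)) + (-3)·(-7−(-12))) = ½·(-16 − 12 − 15) = -43/2, so the B_1-coordinate is (-43/2)/(-86) = 1/4.
[B_1MB_3] = ½·(10·(-7−(-8)) + 4·(-8−0) + (-3)·(0−(-7))) = ½·(10 − 32 − 21) = -43/2, so the B_2-coordinate is 1/4.
[B_1B_2M] = ½·(10·(-12−(-7)) + 12·(-7−0) + 4·(0−(-12))) = ½·(-50 − 84 + 48) = -43, so the B_3-coordinate is 1/2.
Check: 1/4 + 1/4 + 1/2 = 1.

(1/4, 1/4, 1/2)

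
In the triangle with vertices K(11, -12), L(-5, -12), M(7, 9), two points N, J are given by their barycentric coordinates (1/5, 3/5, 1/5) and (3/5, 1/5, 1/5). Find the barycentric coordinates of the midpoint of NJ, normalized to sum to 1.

Since both coordinate triples sum to 1, the midpoint's barycentrics are the componentwise average.
(1/5+3/5)/2 = 2/5; similarly 2/5 and 1/5.

(2/5, 2/5, 1/5)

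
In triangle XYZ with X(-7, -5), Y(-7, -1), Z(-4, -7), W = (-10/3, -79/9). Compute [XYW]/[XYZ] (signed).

[XYZ] = ½·((-7)·(-1−(-7)) + (-7)·(-7−(-5)) + (-4)·(-5−(-1))) = ½·(-42 + 14 + 16) = -6.
[XYW] = ½·((-7)·(-1−(-79/9)) + (-7)·(-79/9−(-5)) + (-10/3)·(-5−(-1))) = ½·(-490/9 + 238/9 + 40/3) = -22/3, so the ratio is (-22/3)/(-6) = 11/9.

11/9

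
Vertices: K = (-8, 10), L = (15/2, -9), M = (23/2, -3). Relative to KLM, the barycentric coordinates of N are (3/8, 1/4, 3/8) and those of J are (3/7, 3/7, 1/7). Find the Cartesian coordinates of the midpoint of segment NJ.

Barycentric coordinates of the midpoint are the average: (45/112, 19/56, 29/112).
Converting: (45/112)·K + (19/56)·L + (29/112)·M = (517/224, 3/16).

(517/224, 3/16)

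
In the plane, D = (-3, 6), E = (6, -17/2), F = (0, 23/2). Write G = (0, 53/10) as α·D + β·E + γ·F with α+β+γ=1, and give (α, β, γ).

(2/5, 1/5, 2/5)

Signed area of the reference triangle: [DEF] = ½·((-3)·(-17/2−(23/2)) + 6·(23/2−6) + 0·(6−(-17/2))) = ½·(60 + 33 + 0) = 93/2.
[GEF] = ½·(0·(-17/2−(23/2)) + 6·(23/2−(53/10)) + 0·(53/10−(-17/2))) = ½·(0 + 186/5 + 0) = 93/5, so the D-coordinate is (93/5)/(93/2) = 2/5.
[DGF] = ½·((-3)·(53/10−(23/2)) + 0·(23/2−6) + 0·(6−(53/10))) = ½·(93/5 + 0 + 0) = 93/10, so the E-coordinate is 1/5.
[DEG] = ½·((-3)·(-17/2−(53/10)) + 6·(53/10−6) + 0·(6−(-17/2))) = ½·(207/5 − 21/5 + 0) = 93/5, so the F-coordinate is 2/5.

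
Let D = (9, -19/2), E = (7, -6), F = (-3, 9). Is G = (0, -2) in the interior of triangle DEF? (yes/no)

Barycentric coordinates of G: (13, -153/10, 33/10).
The three coordinates are positive, negative, positive; a point is interior exactly when all three are positive.

no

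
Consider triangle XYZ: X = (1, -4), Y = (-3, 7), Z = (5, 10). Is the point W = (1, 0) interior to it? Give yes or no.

Barycentric coordinates of W: (17/25, 4/25, 4/25).
The three coordinates are positive, positive, positive; a point is interior exactly when all three are positive.

yes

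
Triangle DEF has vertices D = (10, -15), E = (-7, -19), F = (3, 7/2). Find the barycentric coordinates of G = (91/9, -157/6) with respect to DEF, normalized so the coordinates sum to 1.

Signed area of the reference triangle: [DEF] = ½·(10·(-19−(7/2)) + (-7)·(7/2−(-15)) + 3·(-15−(-19))) = ½·(-225 − 259/2 + 12) = -685/4.
[GEF] = ½·((91/9)·(-19−(7/2)) + (-7)·(7/2−(-157/6)) + 3·(-157/6−(-19))) = ½·(-455/2 − 623/3 − 43/2) = -685/3, so the D-coordinate is (-685/3)/(-685/4) = 4/3.
[DGF] = ½·(10·(-157/6−(7/2)) + (91/9)·(7/2−(-15)) + 3·(-15−(-157/6))) = ½·(-890/3 + 3367/18 + 67/2) = -685/18, so the E-coordinate is 2/9.
[DEG] = ½·(10·(-19−(-157/6)) + (-7)·(-157/6−(-15)) + (91/9)·(-15−(-19))) = ½·(215/3 + 469/6 + 364/9) = 3425/36, so the F-coordinate is -5/9.

(4/3, 2/9, -5/9)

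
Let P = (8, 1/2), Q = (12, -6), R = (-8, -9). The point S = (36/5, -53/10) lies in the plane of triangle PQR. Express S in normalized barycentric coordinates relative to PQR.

Signed area of the reference triangle: [PQR] = ½·(8·(-6−(-9)) + 12·(-9−(1/2)) + (-8)·(1/2−(-6))) = ½·(24 − 114 − 52) = -71.
[SQR] = ½·((36/5)·(-6−(-9)) + 12·(-9−(-53/10)) + (-8)·(-53/10−(-6))) = ½·(108/5 − 222/5 − 28/5) = -71/5, so the P-coordinate is (-71/5)/(-71) = 1/5.
[PSR] = ½·(8·(-53/10−(-9)) + (36/5)·(-9−(1/2)) + (-8)·(1/2−(-53/10))) = ½·(148/5 − 342/5 − 232/5) = -213/5, so the Q-coordinate is 3/5.
[PQS] = ½·(8·(-6−(-53/10)) + 12·(-53/10−(1/2)) + (36/5)·(1/2−(-6))) = ½·(-28/5 − 348/5 + 234/5) = -71/5, so the R-coordinate is 1/5.
Check: 1/5 + 3/5 + 1/5 = 1.

(1/5, 3/5, 1/5)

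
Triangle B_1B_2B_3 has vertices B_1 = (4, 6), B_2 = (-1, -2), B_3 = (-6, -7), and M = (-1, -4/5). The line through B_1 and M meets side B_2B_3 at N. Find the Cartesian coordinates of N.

Barycentric coordinates of M with respect to B_1B_2B_3: (2/5, 1/5, 2/5).
On side B_2B_3 the B_1-coordinate is zero; dropping M's B_1-weight 2/5 and renormalizing the remaining 1/5 : 2/5 gives weights 1/3, 2/3 on B_2, B_3.
N = (1/3)·(-1, -2) + (2/3)·(-6, -7) = (-13/3, -16/3).

(-13/3, -16/3)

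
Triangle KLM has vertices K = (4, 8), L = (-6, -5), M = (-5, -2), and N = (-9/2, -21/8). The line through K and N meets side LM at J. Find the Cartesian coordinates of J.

(-40/7, -29/7)

Barycentric coordinates of N with respect to KLM: (1/8, 5/8, 1/4).
On side LM the K-coordinate is zero; dropping N's K-weight 1/8 and renormalizing the remaining 5/8 : 1/4 gives weights 5/7, 2/7 on L, M.
J = (5/7)·(-6, -5) + (2/7)·(-5, -2) = (-40/7, -29/7).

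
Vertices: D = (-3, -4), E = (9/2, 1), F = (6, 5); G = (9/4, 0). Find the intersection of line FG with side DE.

(3/2, -1)

Barycentric coordinates of G with respect to DEF: (1/3, 1/2, 1/6).
On side DE the F-coordinate is zero; dropping G's F-weight 1/6 and renormalizing the remaining 1/3 : 1/2 gives weights 2/5, 3/5 on D, E.
H = (2/5)·(-3, -4) + (3/5)·(9/2, 1) = (3/2, -1).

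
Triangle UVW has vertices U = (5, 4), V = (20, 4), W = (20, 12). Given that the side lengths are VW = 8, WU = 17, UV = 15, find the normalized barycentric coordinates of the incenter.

The incenter has barycentric coordinates proportional to the opposite side lengths: (8 : 17 : 15).
Normalizing by 8+17+15 = 40 gives (1/5, 17/40, 3/8).

(1/5, 17/40, 3/8)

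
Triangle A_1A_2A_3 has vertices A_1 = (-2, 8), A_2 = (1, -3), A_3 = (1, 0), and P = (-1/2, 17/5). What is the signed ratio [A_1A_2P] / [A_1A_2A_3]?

3/10

[A_1A_2A_3] = ½·((-2)·(-3−0) + 1·(0−8) + 1·(8−(-3))) = ½·(6 − 8 + 11) = 9/2.
[A_1A_2P] = ½·((-2)·(-3−(17/5)) + 1·(17/5−8) + (-1/2)·(8−(-3))) = ½·(64/5 − 23/5 − 11/2) = 27/20, so the ratio is (27/20)/(9/2) = 3/10.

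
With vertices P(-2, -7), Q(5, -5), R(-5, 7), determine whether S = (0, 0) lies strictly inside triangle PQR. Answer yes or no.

Barycentric coordinates of S: (5/52, 49/104, 45/104).
The three coordinates are positive, positive, positive; a point is interior exactly when all three are positive.

yes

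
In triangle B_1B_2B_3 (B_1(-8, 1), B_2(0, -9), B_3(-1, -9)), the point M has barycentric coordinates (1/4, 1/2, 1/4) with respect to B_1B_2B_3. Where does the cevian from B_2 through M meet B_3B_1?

Line B_2M meets B_3B_1 where the B_2-coordinate vanishes; zeroing M's B_2-weight and renormalizing leaves B_3, B_1-weights 1/4 : 1/4 → (1/2, 1/2).
So N = (1/2)·B_3 + (1/2)·B_1 = (-9/2, -4).

(-9/2, -4)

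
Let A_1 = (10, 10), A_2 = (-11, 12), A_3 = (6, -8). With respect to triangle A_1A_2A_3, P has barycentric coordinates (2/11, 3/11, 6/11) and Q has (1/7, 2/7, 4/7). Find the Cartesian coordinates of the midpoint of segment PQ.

Barycentric coordinates of the midpoint are the average: (25/154, 43/154, 43/77).
Converting: (25/154)·A_1 + (43/154)·A_2 + (43/77)·A_3 = (293/154, 39/77).

(293/154, 39/77)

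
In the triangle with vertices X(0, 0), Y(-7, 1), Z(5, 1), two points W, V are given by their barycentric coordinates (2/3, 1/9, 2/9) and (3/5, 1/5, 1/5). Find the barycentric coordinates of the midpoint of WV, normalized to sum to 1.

Since both coordinate triples sum to 1, the midpoint's barycentrics are the componentwise average.
(2/3+3/5)/2 = 19/30; similarly 7/45 and 19/90.

(19/30, 7/45, 19/90)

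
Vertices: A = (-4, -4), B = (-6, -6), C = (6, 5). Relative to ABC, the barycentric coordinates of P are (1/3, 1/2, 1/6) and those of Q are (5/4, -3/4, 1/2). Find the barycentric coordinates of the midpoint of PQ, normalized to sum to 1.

(19/24, -1/8, 1/3)

Since both coordinate triples sum to 1, the midpoint's barycentrics are the componentwise average.
(1/3+5/4)/2 = 19/24; similarly -1/8 and 1/3.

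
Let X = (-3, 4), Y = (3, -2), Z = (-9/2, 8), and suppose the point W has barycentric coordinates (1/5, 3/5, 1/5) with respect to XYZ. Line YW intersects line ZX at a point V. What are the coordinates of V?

(-15/4, 6)

Line YW meets ZX where the Y-coordinate vanishes; zeroing W's Y-weight and renormalizing leaves Z, X-weights 1/5 : 1/5 → (1/2, 1/2).
So V = (1/2)·Z + (1/2)·X = (-15/4, 6).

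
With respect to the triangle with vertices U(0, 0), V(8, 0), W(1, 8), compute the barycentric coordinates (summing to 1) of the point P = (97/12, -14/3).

(1/2, 13/12, -7/12)

Signed area of the reference triangle: [UVW] = ½·(0·(0−8) + 8·(8−0) + 1·(0−0)) = ½·(0 + 64 + 0) = 32.
[PVW] = ½·((97/12)·(0−8) + 8·(8−(-14/3)) + 1·(-14/3−0)) = ½·(-194/3 + 304/3 − 14/3) = 16, so the U-coordinate is 16/32 = 1/2.
[UPW] = ½·(0·(-14/3−8) + (97/12)·(8−0) + 1·(0−(-14/3))) = ½·(0 + 194/3 + 14/3) = 104/3, so the V-coordinate is 13/12.
[UVP] = ½·(0·(0−(-14/3)) + 8·(-14/3−0) + (97/12)·(0−0)) = ½·(0 − 112/3 + 0) = -56/3, so the W-coordinate is -7/12.
Check: 1/2 + 13/12 − 7/12 = 1.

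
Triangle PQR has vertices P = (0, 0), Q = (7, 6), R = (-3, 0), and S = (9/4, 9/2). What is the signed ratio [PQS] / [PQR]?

[PQR] = ½·(0·(6−0) + 7·(0−0) + (-3)·(0−6)) = ½·(0 + 0 + 18) = 9.
[PQS] = ½·(0·(6−(9/2)) + 7·(9/2−0) + (9/4)·(0−6)) = ½·(0 + 63/2 − 27/2) = 9, so the ratio is 9/9 = 1.

1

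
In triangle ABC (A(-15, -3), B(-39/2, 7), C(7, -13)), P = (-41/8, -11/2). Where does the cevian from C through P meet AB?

Barycentric coordinates of P with respect to ABC: (1/4, 1/4, 1/2).
On side AB the C-coordinate is zero; dropping P's C-weight 1/2 and renormalizing the remaining 1/4 : 1/4 gives weights 1/2, 1/2 on A, B.
Q = (1/2)·(-15, -3) + (1/2)·(-39/2, 7) = (-69/4, 2).

(-69/4, 2)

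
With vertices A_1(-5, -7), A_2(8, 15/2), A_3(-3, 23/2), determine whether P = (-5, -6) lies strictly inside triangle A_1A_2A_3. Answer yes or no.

Barycentric coordinates of P: (401/423, -4/423, 26/423).
The three coordinates are positive, negative, positive; a point is interior exactly when all three are positive.

no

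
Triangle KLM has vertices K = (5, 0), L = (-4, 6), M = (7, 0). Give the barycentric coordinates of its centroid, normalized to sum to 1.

The centroid is the average of the vertices, so each weight is 1/3.

(1/3, 1/3, 1/3)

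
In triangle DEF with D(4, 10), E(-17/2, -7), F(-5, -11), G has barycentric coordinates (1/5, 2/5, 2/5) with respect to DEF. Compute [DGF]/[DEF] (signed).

The signed ratio [DGF]/[DEF] equals the barycentric coordinate of G at vertex E, which is 2/5.

2/5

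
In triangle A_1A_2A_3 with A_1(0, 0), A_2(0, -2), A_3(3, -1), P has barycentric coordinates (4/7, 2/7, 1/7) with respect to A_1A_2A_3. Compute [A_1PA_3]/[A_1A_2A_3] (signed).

The signed ratio [A_1PA_3]/[A_1A_2A_3] equals the barycentric coordinate of P at vertex A_2, which is 2/7.

2/7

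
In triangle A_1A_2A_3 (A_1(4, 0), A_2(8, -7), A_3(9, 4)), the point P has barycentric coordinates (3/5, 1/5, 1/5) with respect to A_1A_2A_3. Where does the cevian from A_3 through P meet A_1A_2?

(5, -7/4)

Line A_3P meets A_1A_2 where the A_3-coordinate vanishes; zeroing P's A_3-weight and renormalizing leaves A_1, A_2-weights 3/5 : 1/5 → (3/4, 1/4).
So Q = (3/4)·A_1 + (1/4)·A_2 = (5, -7/4).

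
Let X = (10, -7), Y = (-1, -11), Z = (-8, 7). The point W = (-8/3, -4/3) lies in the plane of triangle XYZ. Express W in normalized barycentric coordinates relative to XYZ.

(1/6, 1/3, 1/2)

Signed area of the reference triangle: [XYZ] = ½·(10·(-11−7) + (-1)·(7−(-7)) + (-8)·(-7−(-11))) = ½·(-180 − 14 − 32) = -113.
[WYZ] = ½·((-8/3)·(-11−7) + (-1)·(7−(-4/3)) + (-8)·(-4/3−(-11))) = ½·(48 − 25/3 − 232/3) = -113/6, so the X-coordinate is (-113/6)/(-113) = 1/6.
[XWZ] = ½·(10·(-4/3−7) + (-8/3)·(7−(-7)) + (-8)·(-7−(-4/3))) = ½·(-250/3 − 112/3 + 136/3) = -113/3, so the Y-coordinate is 1/3.
[XYW] = ½·(10·(-11−(-4/3)) + (-1)·(-4/3−(-7)) + (-8/3)·(-7−(-11))) = ½·(-290/3 − 17/3 − 32/3) = -113/2, so the Z-coordinate is 1/2.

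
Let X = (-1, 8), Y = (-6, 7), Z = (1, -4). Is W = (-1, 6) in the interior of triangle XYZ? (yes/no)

Barycentric coordinates of W: (24/31, 2/31, 5/31).
The three coordinates are positive, positive, positive; a point is interior exactly when all three are positive.

yes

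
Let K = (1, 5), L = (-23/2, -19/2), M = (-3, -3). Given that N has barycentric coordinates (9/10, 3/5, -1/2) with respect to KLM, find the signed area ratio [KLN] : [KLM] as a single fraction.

-1/2

The signed ratio [KLN]/[KLM] equals the barycentric coordinate of N at vertex M, which is -1/2.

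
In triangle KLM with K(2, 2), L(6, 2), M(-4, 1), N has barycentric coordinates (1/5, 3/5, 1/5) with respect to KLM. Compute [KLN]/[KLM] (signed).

The signed ratio [KLN]/[KLM] equals the barycentric coordinate of N at vertex M, which is 1/5.

1/5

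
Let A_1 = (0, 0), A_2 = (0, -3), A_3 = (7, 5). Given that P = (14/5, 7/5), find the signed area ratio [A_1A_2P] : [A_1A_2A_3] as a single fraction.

[A_1A_2A_3] = ½·(0·(-3−5) + 0·(5−0) + 7·(0−(-3))) = ½·(0 + 0 + 21) = 21/2.
[A_1A_2P] = ½·(0·(-3−(7/5)) + 0·(7/5−0) + (14/5)·(0−(-3))) = ½·(0 + 0 + 42/5) = 21/5, so the ratio is (21/5)/(21/2) = 2/5.

2/5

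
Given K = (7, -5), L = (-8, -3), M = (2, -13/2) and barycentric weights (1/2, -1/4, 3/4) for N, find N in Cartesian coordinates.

N = (1/2)·K + (-1/4)·L + (3/4)·M.
x-coordinate: (1/2)·7 + (-1/4)·(-8) + (3/4)·2 = 7.
y-coordinate: (1/2)·(-5) + (-1/4)·(-3) + (3/4)·(-13/2) = -53/8.

(7, -53/8)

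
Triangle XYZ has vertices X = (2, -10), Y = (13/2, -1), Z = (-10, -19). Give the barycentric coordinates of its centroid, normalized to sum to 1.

(1/3, 1/3, 1/3)

The centroid is the average of the vertices, so each weight is 1/3.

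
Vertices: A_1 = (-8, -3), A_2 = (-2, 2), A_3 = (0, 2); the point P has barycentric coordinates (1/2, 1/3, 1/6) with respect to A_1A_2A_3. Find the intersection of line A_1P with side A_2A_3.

(-4/3, 2)

Line A_1P meets A_2A_3 where the A_1-coordinate vanishes; zeroing P's A_1-weight and renormalizing leaves A_2, A_3-weights 1/3 : 1/6 → (2/3, 1/3).
So Q = (2/3)·A_2 + (1/3)·A_3 = (-4/3, 2).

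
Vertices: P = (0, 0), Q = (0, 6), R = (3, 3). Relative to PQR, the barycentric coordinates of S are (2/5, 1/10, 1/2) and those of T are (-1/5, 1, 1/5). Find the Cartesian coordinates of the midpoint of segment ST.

(21/20, 87/20)

Barycentric coordinates of the midpoint are the average: (1/10, 11/20, 7/20).
Converting: (1/10)·P + (11/20)·Q + (7/20)·R = (21/20, 87/20).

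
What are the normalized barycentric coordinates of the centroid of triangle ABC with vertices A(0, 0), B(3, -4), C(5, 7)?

The centroid is the average of the vertices, so each weight is 1/3.

(1/3, 1/3, 1/3)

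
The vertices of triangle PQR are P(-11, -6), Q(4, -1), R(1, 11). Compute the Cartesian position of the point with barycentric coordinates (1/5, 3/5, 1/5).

(2/5, 2/5)

S = (1/5)·P + (3/5)·Q + (1/5)·R.
x-coordinate: (1/5)·(-11) + (3/5)·4 + (1/5)·1 = 2/5.
y-coordinate: (1/5)·(-6) + (3/5)·(-1) + (1/5)·11 = 2/5.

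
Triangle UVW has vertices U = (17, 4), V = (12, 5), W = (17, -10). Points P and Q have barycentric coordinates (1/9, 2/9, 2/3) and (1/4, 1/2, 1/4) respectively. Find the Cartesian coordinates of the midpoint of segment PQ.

(547/36, -37/18)

Barycentric coordinates of the midpoint are the average: (13/72, 13/36, 11/24).
Converting: (13/72)·U + (13/36)·V + (11/24)·W = (547/36, -37/18).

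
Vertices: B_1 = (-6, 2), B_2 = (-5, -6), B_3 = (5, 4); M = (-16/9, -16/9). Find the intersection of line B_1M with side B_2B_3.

Barycentric coordinates of M with respect to B_1B_2B_3: (1/9, 5/9, 1/3).
On side B_2B_3 the B_1-coordinate is zero; dropping M's B_1-weight 1/9 and renormalizing the remaining 5/9 : 1/3 gives weights 5/8, 3/8 on B_2, B_3.
N = (5/8)·(-5, -6) + (3/8)·(5, 4) = (-5/4, -9/4).

(-5/4, -9/4)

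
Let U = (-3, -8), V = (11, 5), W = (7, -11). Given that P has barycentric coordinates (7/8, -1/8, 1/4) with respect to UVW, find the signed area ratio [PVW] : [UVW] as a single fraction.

The signed ratio [PVW]/[UVW] equals the barycentric coordinate of P at vertex U, which is 7/8.

7/8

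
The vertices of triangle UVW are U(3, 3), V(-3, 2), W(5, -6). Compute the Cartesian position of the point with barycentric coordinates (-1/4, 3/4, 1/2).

(-1/2, -9/4)

P = (-1/4)·U + (3/4)·V + (1/2)·W.
x-coordinate: (-1/4)·3 + (3/4)·(-3) + (1/2)·5 = -1/2.
y-coordinate: (-1/4)·3 + (3/4)·2 + (1/2)·(-6) = -9/4.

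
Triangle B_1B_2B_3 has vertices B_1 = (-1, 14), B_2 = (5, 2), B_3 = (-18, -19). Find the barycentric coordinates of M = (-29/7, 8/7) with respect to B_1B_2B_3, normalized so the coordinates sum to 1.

(3/7, 2/7, 2/7)

Signed area of the reference triangle: [B_1B_2B_3] = ½·((-1)·(2−(-19)) + 5·(-19−14) + (-18)·(14−2)) = ½·(-21 − 165 − 216) = -201.
[MB_2B_3] = ½·((-29/7)·(2−(-19)) + 5·(-19−(8/7)) + (-18)·(8/7−2)) = ½·(-87 − 705/7 + 108/7) = -603/7, so the B_1-coordinate is (-603/7)/(-201) = 3/7.
[B_1MB_3] = ½·((-1)·(8/7−(-19)) + (-29/7)·(-19−14) + (-18)·(14−(8/7))) = ½·(-141/7 + 957/7 − 1620/7) = -402/7, so the B_2-coordinate is 2/7.
[B_1B_2M] = ½·((-1)·(2−(8/7)) + 5·(8/7−14) + (-29/7)·(14−2)) = ½·(-6/7 − 450/7 − 348/7) = -402/7, so the B_3-coordinate is 2/7.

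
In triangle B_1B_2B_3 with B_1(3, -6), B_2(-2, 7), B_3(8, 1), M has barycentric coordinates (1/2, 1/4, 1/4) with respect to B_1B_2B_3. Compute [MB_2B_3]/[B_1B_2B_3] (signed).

The signed ratio [MB_2B_3]/[B_1B_2B_3] equals the barycentric coordinate of M at vertex B_1, which is 1/2.

1/2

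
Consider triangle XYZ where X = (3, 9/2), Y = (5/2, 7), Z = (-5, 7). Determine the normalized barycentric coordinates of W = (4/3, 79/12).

(1/6, 2/3, 1/6)

Signed area of the reference triangle: [XYZ] = ½·(3·(7−7) + (5/2)·(7−(9/2)) + (-5)·(9/2−7)) = ½·(0 + 25/4 + 25/2) = 75/8.
[WYZ] = ½·((4/3)·(7−7) + (5/2)·(7−(79/12)) + (-5)·(79/12−7)) = ½·(0 + 25/24 + 25/12) = 25/16, so the X-coordinate is (25/16)/(75/8) = 1/6.
[XWZ] = ½·(3·(79/12−7) + (4/3)·(7−(9/2)) + (-5)·(9/2−(79/12))) = ½·(-5/4 + 10/3 + 125/12) = 25/4, so the Y-coordinate is 2/3.
[XYW] = ½·(3·(7−(79/12)) + (5/2)·(79/12−(9/2)) + (4/3)·(9/2−7)) = ½·(5/4 + 125/24 − 10/3) = 25/16, so the Z-coordinate is 1/6.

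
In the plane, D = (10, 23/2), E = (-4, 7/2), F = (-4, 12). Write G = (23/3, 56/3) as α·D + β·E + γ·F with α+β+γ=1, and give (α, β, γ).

Signed area of the reference triangle: [DEF] = ½·(10·(7/2−12) + (-4)·(12−(23/2)) + (-4)·(23/2−(7/2))) = ½·(-85 − 2 − 32) = -119/2.
[GEF] = ½·((23/3)·(7/2−12) + (-4)·(12−(56/3)) + (-4)·(56/3−(7/2))) = ½·(-391/6 + 80/3 − 182/3) = -595/12, so the D-coordinate is (-595/12)/(-119/2) = 5/6.
[DGF] = ½·(10·(56/3−12) + (23/3)·(12−(23/2)) + (-4)·(23/2−(56/3))) = ½·(200/3 + 23/6 + 86/3) = 595/12, so the E-coordinate is -5/6.
[DEG] = ½·(10·(7/2−(56/3)) + (-4)·(56/3−(23/2)) + (23/3)·(23/2−(7/2))) = ½·(-455/3 − 86/3 + 184/3) = -119/2, so the F-coordinate is 1.
Check: 5/6 − 5/6 + 1 = 1.

(5/6, -5/6, 1)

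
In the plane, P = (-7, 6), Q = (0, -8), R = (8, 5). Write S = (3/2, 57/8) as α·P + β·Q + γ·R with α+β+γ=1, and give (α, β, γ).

Signed area of the reference triangle: [PQR] = ½·((-7)·(-8−5) + 0·(5−6) + 8·(6−(-8))) = ½·(91 + 0 + 112) = 203/2.
[SQR] = ½·((3/2)·(-8−5) + 0·(5−(57/8)) + 8·(57/8−(-8))) = ½·(-39/2 + 0 + 121) = 203/4, so the P-coordinate is (203/4)/(203/2) = 1/2.
[PSR] = ½·((-7)·(57/8−5) + (3/2)·(5−6) + 8·(6−(57/8))) = ½·(-119/8 − 3/2 − 9) = -203/16, so the Q-coordinate is -1/8.
[PQS] = ½·((-7)·(-8−(57/8)) + 0·(57/8−6) + (3/2)·(6−(-8))) = ½·(847/8 + 0 + 21) = 1015/16, so the R-coordinate is 5/8.
Check: 1/2 − 1/8 + 5/8 = 1.

(1/2, -1/8, 5/8)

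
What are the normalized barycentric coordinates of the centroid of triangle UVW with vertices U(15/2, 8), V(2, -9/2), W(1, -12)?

(1/3, 1/3, 1/3)

The centroid is the average of the vertices, so each weight is 1/3.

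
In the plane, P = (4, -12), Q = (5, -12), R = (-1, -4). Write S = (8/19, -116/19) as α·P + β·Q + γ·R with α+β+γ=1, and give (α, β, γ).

Signed area of the reference triangle: [PQR] = ½·(4·(-12−(-4)) + 5·(-4−(-12)) + (-1)·(-12−(-12))) = ½·(-32 + 40 + 0) = 4.
[SQR] = ½·((8/19)·(-12−(-4)) + 5·(-4−(-116/19)) + (-1)·(-116/19−(-12))) = ½·(-64/19 + 200/19 − 112/19) = 12/19, so the P-coordinate is (12/19)/4 = 3/19.
[PSR] = ½·(4·(-116/19−(-4)) + (8/19)·(-4−(-12)) + (-1)·(-12−(-116/19))) = ½·(-160/19 + 64/19 + 112/19) = 8/19, so the Q-coordinate is 2/19.
[PQS] = ½·(4·(-12−(-116/19)) + 5·(-116/19−(-12)) + (8/19)·(-12−(-12))) = ½·(-448/19 + 560/19 + 0) = 56/19, so the R-coordinate is 14/19.
Check: 3/19 + 2/19 + 14/19 = 1.

(3/19, 2/19, 14/19)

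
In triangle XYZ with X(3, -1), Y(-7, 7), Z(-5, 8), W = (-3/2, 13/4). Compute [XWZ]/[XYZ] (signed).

[XYZ] = ½·(3·(7−8) + (-7)·(8−(-1)) + (-5)·(-1−7)) = ½·(-3 − 63 + 40) = -13.
[XWZ] = ½·(3·(13/4−8) + (-3/2)·(8−(-1)) + (-5)·(-1−(13/4))) = ½·(-57/4 − 27/2 + 85/4) = -13/4, so the ratio is (-13/4)/(-13) = 1/4.

1/4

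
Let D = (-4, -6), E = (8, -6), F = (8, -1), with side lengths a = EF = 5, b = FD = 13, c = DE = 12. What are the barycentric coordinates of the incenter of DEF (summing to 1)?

The incenter has barycentric coordinates proportional to the opposite side lengths: (5 : 13 : 12).
Normalizing by 5+13+12 = 30 gives (1/6, 13/30, 2/5).

(1/6, 13/30, 2/5)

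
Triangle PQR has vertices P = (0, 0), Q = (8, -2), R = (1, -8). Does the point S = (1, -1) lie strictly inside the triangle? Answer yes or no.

yes

Barycentric coordinates of S: (49/62, 7/62, 3/31).
The three coordinates are positive, positive, positive; a point is interior exactly when all three are positive.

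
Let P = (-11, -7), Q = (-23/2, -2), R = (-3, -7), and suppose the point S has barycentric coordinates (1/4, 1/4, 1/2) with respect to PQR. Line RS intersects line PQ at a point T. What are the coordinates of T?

Line RS meets PQ where the R-coordinate vanishes; zeroing S's R-weight and renormalizing leaves P, Q-weights 1/4 : 1/4 → (1/2, 1/2).
So T = (1/2)·P + (1/2)·Q = (-45/4, -9/2).

(-45/4, -9/2)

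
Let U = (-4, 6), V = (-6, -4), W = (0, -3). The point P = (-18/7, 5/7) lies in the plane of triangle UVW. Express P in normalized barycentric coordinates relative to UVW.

(3/7, 1/7, 3/7)

Signed area of the reference triangle: [UVW] = ½·((-4)·(-4−(-3)) + (-6)·(-3−6) + 0·(6−(-4))) = ½·(4 + 54 + 0) = 29.
[PVW] = ½·((-18/7)·(-4−(-3)) + (-6)·(-3−(5/7)) + 0·(5/7−(-4))) = ½·(18/7 + 156/7 + 0) = 87/7, so the U-coordinate is (87/7)/29 = 3/7.
[UPW] = ½·((-4)·(5/7−(-3)) + (-18/7)·(-3−6) + 0·(6−(5/7))) = ½·(-104/7 + 162/7 + 0) = 29/7, so the V-coordinate is 1/7.
[UVP] = ½·((-4)·(-4−(5/7)) + (-6)·(5/7−6) + (-18/7)·(6−(-4))) = ½·(132/7 + 222/7 − 180/7) = 87/7, so the W-coordinate is 3/7.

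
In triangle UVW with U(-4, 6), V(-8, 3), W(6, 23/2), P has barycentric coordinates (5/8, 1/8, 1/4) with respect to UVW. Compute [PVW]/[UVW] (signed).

5/8

The signed ratio [PVW]/[UVW] equals the barycentric coordinate of P at vertex U, which is 5/8.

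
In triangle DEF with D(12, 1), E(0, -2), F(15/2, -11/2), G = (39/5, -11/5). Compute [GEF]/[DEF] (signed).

[DEF] = ½·(12·(-2−(-11/2)) + 0·(-11/2−1) + (15/2)·(1−(-2))) = ½·(42 + 0 + 45/2) = 129/4.
[GEF] = ½·((39/5)·(-2−(-11/2)) + 0·(-11/2−(-11/5)) + (15/2)·(-11/5−(-2))) = ½·(273/10 + 0 − 3/2) = 129/10, so the ratio is (129/10)/(129/4) = 2/5.

2/5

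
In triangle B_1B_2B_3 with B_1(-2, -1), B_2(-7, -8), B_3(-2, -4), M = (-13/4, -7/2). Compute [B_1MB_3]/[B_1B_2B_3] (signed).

[B_1B_2B_3] = ½·((-2)·(-8−(-4)) + (-7)·(-4−(-1)) + (-2)·(-1−(-8))) = ½·(8 + 21 − 14) = 15/2.
[B_1MB_3] = ½·((-2)·(-7/2−(-4)) + (-13/4)·(-4−(-1)) + (-2)·(-1−(-7/2))) = ½·(-1 + 39/4 − 5) = 15/8, so the ratio is (15/8)/(15/2) = 1/4.

1/4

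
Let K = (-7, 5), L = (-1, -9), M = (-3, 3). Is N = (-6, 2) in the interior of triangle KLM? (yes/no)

Barycentric coordinates of N: (19/22, 5/22, -1/11).
The three coordinates are positive, positive, negative; a point is interior exactly when all three are positive.

no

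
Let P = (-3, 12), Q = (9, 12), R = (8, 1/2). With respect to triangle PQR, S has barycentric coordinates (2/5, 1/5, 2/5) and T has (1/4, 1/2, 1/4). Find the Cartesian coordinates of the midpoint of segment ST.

(191/40, 661/80)

Barycentric coordinates of the midpoint are the average: (13/40, 7/20, 13/40).
Converting: (13/40)·P + (7/20)·Q + (13/40)·R = (191/40, 661/80).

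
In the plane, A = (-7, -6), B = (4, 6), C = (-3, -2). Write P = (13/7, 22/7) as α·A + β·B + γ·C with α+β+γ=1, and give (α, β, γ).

(-5/7, 2/7, 10/7)

Signed area of the reference triangle: [ABC] = ½·((-7)·(6−(-2)) + 4·(-2−(-6)) + (-3)·(-6−6)) = ½·(-56 + 16 + 36) = -2.
[PBC] = ½·((13/7)·(6−(-2)) + 4·(-2−(22/7)) + (-3)·(22/7−6)) = ½·(104/7 − 144/7 + 60/7) = 10/7, so the A-coordinate is (10/7)/(-2) = -5/7.
[APC] = ½·((-7)·(22/7−(-2)) + (13/7)·(-2−(-6)) + (-3)·(-6−(22/7))) = ½·(-36 + 52/7 + 192/7) = -4/7, so the B-coordinate is 2/7.
[ABP] = ½·((-7)·(6−(22/7)) + 4·(22/7−(-6)) + (13/7)·(-6−6)) = ½·(-20 + 256/7 − 156/7) = -20/7, so the C-coordinate is 10/7.
Check: -5/7 + 2/7 + 10/7 = 1.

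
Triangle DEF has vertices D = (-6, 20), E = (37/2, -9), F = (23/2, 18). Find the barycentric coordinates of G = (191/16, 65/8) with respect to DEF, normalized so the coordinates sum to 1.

Signed area of the reference triangle: [DEF] = ½·((-6)·(-9−18) + (37/2)·(18−20) + (23/2)·(20−(-9))) = ½·(162 − 37 + 667/2) = 917/4.
[GEF] = ½·((191/16)·(-9−18) + (37/2)·(18−(65/8)) + (23/2)·(65/8−(-9))) = ½·(-5157/16 + 2923/16 + 3151/16) = 917/32, so the D-coordinate is (917/32)/(917/4) = 1/8.
[DGF] = ½·((-6)·(65/8−18) + (191/16)·(18−20) + (23/2)·(20−(65/8))) = ½·(237/4 − 191/8 + 2185/16) = 2751/32, so the E-coordinate is 3/8.
[DEG] = ½·((-6)·(-9−(65/8)) + (37/2)·(65/8−20) + (191/16)·(20−(-9))) = ½·(411/4 − 3515/16 + 5539/16) = 917/8, so the F-coordinate is 1/2.

(1/8, 3/8, 1/2)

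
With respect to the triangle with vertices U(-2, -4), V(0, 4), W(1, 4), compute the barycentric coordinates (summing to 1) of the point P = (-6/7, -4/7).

Signed area of the reference triangle: [UVW] = ½·((-2)·(4−4) + 0·(4−(-4)) + 1·(-4−4)) = ½·(0 + 0 − 8) = -4.
[PVW] = ½·((-6/7)·(4−4) + 0·(4−(-4/7)) + 1·(-4/7−4)) = ½·(0 + 0 − 32/7) = -16/7, so the U-coordinate is (-16/7)/(-4) = 4/7.
[UPW] = ½·((-2)·(-4/7−4) + (-6/7)·(4−(-4)) + 1·(-4−(-4/7))) = ½·(64/7 − 48/7 − 24/7) = -4/7, so the V-coordinate is 1/7.
[UVP] = ½·((-2)·(4−(-4/7)) + 0·(-4/7−(-4)) + (-6/7)·(-4−4)) = ½·(-64/7 + 0 + 48/7) = -8/7, so the W-coordinate is 2/7.
Check: 4/7 + 1/7 + 2/7 = 1.

(4/7, 1/7, 2/7)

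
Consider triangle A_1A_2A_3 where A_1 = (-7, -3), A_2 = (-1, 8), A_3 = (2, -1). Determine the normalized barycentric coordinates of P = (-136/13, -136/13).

(21/13, -9/13, 1/13)

Signed area of the reference triangle: [A_1A_2A_3] = ½·((-7)·(8−(-1)) + (-1)·(-1−(-3)) + 2·(-3−8)) = ½·(-63 − 2 − 22) = -87/2.
[PA_2A_3] = ½·((-136/13)·(8−(-1)) + (-1)·(-1−(-136/13)) + 2·(-136/13−8)) = ½·(-1224/13 − 123/13 − 480/13) = -1827/26, so the A_1-coordinate is (-1827/26)/(-87/2) = 21/13.
[A_1PA_3] = ½·((-7)·(-136/13−(-1)) + (-136/13)·(-1−(-3)) + 2·(-3−(-136/13))) = ½·(861/13 − 272/13 + 194/13) = 783/26, so the A_2-coordinate is -9/13.
[A_1A_2P] = ½·((-7)·(8−(-136/13)) + (-1)·(-136/13−(-3)) + (-136/13)·(-3−8)) = ½·(-1680/13 + 97/13 + 1496/13) = -87/26, so the A_3-coordinate is 1/13.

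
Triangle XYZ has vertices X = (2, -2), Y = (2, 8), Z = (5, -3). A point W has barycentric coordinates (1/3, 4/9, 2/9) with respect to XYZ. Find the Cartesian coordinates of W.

(8/3, 20/9)

W = (1/3)·X + (4/9)·Y + (2/9)·Z.
x-coordinate: (1/3)·2 + (4/9)·2 + (2/9)·5 = 8/3.
y-coordinate: (1/3)·(-2) + (4/9)·8 + (2/9)·(-3) = 20/9.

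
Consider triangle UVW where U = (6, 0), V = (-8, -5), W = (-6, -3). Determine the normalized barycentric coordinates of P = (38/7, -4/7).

(1, 2/7, -2/7)

Signed area of the reference triangle: [UVW] = ½·(6·(-5−(-3)) + (-8)·(-3−0) + (-6)·(0−(-5))) = ½·(-12 + 24 − 30) = -9.
[PVW] = ½·((38/7)·(-5−(-3)) + (-8)·(-3−(-4/7)) + (-6)·(-4/7−(-5))) = ½·(-76/7 + 136/7 − 186/7) = -9, so the U-coordinate is (-9)/(-9) = 1.
[UPW] = ½·(6·(-4/7−(-3)) + (38/7)·(-3−0) + (-6)·(0−(-4/7))) = ½·(102/7 − 114/7 − 24/7) = -18/7, so the V-coordinate is 2/7.
[UVP] = ½·(6·(-5−(-4/7)) + (-8)·(-4/7−0) + (38/7)·(0−(-5))) = ½·(-186/7 + 32/7 + 190/7) = 18/7, so the W-coordinate is -2/7.
Check: 1 + 2/7 − 2/7 = 1.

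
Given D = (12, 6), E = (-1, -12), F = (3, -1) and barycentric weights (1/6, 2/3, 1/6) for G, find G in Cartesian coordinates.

G = (1/6)·D + (2/3)·E + (1/6)·F.
x-coordinate: (1/6)·12 + (2/3)·(-1) + (1/6)·3 = 11/6.
y-coordinate: (1/6)·6 + (2/3)·(-12) + (1/6)·(-1) = -43/6.

(11/6, -43/6)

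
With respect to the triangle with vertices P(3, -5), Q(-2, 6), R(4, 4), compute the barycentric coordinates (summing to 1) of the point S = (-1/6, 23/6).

(1/6, 2/3, 1/6)

Signed area of the reference triangle: [PQR] = ½·(3·(6−4) + (-2)·(4−(-5)) + 4·(-5−6)) = ½·(6 − 18 − 44) = -28.
[SQR] = ½·((-1/6)·(6−4) + (-2)·(4−(23/6)) + 4·(23/6−6)) = ½·(-1/3 − 1/3 − 26/3) = -14/3, so the P-coordinate is (-14/3)/(-28) = 1/6.
[PSR] = ½·(3·(23/6−4) + (-1/6)·(4−(-5)) + 4·(-5−(23/6))) = ½·(-1/2 − 3/2 − 106/3) = -56/3, so the Q-coordinate is 2/3.
[PQS] = ½·(3·(6−(23/6)) + (-2)·(23/6−(-5)) + (-1/6)·(-5−6)) = ½·(13/2 − 53/3 + 11/6) = -14/3, so the R-coordinate is 1/6.
Check: 1/6 + 2/3 + 1/6 = 1.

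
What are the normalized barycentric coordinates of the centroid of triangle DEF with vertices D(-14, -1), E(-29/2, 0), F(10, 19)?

The centroid is the average of the vertices, so each weight is 1/3.

(1/3, 1/3, 1/3)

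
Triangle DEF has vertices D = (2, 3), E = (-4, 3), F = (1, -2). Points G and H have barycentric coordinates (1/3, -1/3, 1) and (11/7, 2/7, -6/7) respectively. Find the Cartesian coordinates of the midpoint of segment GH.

Barycentric coordinates of the midpoint are the average: (20/21, -1/42, 1/14).
Converting: (20/21)·D + (-1/42)·E + (1/14)·F = (29/14, 37/14).

(29/14, 37/14)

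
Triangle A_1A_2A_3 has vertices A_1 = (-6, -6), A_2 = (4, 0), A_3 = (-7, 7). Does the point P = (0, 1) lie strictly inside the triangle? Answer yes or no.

yes

Barycentric coordinates of P: (1/8, 5/8, 1/4).
The three coordinates are positive, positive, positive; a point is interior exactly when all three are positive.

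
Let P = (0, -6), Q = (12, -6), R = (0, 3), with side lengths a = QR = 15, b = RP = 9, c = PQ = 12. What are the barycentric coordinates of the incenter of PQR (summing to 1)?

The incenter has barycentric coordinates proportional to the opposite side lengths: (15 : 9 : 12).
Normalizing by 15+9+12 = 36 gives (5/12, 1/4, 1/3).

(5/12, 1/4, 1/3)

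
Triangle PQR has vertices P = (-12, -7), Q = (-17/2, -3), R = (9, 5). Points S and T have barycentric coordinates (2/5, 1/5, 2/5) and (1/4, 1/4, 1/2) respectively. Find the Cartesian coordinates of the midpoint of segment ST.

(-141/80, -7/10)

Barycentric coordinates of the midpoint are the average: (13/40, 9/40, 9/20).
Converting: (13/40)·P + (9/40)·Q + (9/20)·R = (-141/80, -7/10).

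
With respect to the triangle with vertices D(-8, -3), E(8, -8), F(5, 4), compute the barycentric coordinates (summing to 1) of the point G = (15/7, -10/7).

Signed area of the reference triangle: [DEF] = ½·((-8)·(-8−4) + 8·(4−(-3)) + 5·(-3−(-8))) = ½·(96 + 56 + 25) = 177/2.
[GEF] = ½·((15/7)·(-8−4) + 8·(4−(-10/7)) + 5·(-10/7−(-8))) = ½·(-180/7 + 304/7 + 230/7) = 177/7, so the D-coordinate is (177/7)/(177/2) = 2/7.
[DGF] = ½·((-8)·(-10/7−4) + (15/7)·(4−(-3)) + 5·(-3−(-10/7))) = ½·(304/7 + 15 − 55/7) = 177/7, so the E-coordinate is 2/7.
[DEG] = ½·((-8)·(-8−(-10/7)) + 8·(-10/7−(-3)) + (15/7)·(-3−(-8))) = ½·(368/7 + 88/7 + 75/7) = 531/14, so the F-coordinate is 3/7.

(2/7, 2/7, 3/7)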